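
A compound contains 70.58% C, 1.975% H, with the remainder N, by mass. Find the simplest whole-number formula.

Assume 100 g: 70.58 g C, 1.975 g H, 27.445 g N.
n(C) = 70.58/12.01 = 5.877, n(H) = 1.975/1.008 = 1.959, n(N) = 27.445/14.01 = 1.959
Smallest is N at 1.959 mol; normalising gives C 3.000, H 1.000, N 1.000
→ C3HN

C3HN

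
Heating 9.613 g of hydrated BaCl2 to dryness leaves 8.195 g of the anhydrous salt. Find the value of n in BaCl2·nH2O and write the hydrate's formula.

Mass of water lost = 9.613 − 8.195 = 1.418 g → 1.418 / 18.02 = 0.07869 mol H2O
Molar mass of BaCl2 = 208.23 g/mol → mol BaCl2 = 8.195 / 208.23 = 0.03936
n = 0.07869 / 0.03936 = 2.00 ≈ 2 → BaCl2·2H2O

BaCl2·2H2O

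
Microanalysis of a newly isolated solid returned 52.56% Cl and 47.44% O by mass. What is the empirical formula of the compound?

Assume 100 g: 52.56 g Cl, 47.44 g O.
Cl: 52.56 g ÷ 35.45 g/mol = 1.483 mol
O: 47.44 g ÷ 16.00 g/mol = 2.965 mol
Ratios (÷ 1.483): Cl 1.000, O 2.000
Ratio ≈ 1:2, so the empirical formula is ClO2

ClO2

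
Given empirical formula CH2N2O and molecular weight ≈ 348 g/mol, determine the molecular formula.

Empirical-formula mass = 58.05 g/mol
n = 348 / 58.05 = 6.00 ≈ 6
Molecular formula = (CH2N2O)6 = C6H12N12O6

C6H12N12O6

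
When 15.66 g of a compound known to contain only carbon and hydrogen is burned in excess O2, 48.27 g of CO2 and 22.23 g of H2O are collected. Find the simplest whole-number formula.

C4H9

mol C = 48.27 / 44.01 = 1.097; mass C = 1.097 × 12.01 = 13.17 g
mol H = 2 × (22.23 / 18.02) = 2.467; mass H = 2.467 × 1.008 = 2.487 g
Smallest is C at 1.097 mol; normalising gives C 1.000, H 2.250
Scaling by 4: C 4.00, H 9.00 → C4H9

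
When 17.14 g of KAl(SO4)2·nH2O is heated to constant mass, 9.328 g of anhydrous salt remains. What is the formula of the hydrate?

KAl(SO4)2·12H2O

Mass of water lost = 17.14 − 9.328 = 7.812 g → 7.812 / 18.02 = 0.4335 mol H2O
Molar mass of KAl(SO4)2 = 258.22 g/mol → mol KAl(SO4)2 = 9.328 / 258.22 = 0.03612
n = 0.4335 / 0.03612 = 12.00 ≈ 12 → KAl(SO4)2·12H2O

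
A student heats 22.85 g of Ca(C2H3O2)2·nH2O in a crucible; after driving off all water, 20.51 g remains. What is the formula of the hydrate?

Ca(C2H3O2)2·H2O

Mass of water lost = 22.85 − 20.51 = 2.34 g → 2.34 / 18.02 = 0.1299 mol H2O
Molar mass of Ca(C2H3O2)2 = 158.17 g/mol → mol Ca(C2H3O2)2 = 20.51 / 158.17 = 0.1297
n = 0.1299 / 0.1297 = 1.00 ≈ 1 → Ca(C2H3O2)2·H2O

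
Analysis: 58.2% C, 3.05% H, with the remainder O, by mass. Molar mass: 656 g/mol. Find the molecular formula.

C32H20O16

Assume 100 g: 58.2 g C, 3.05 g H, 38.75 g O.
n(C) = 58.2/12.01 = 4.846, n(H) = 3.05/1.008 = 3.026, n(O) = 38.75/16.00 = 2.422
Smallest is O at 2.422 mol; normalising gives C 2.001, H 1.249, O 1.000
×4: C 8.00, H 5.00, O 4.00 → C8H5O4
Empirical-formula mass = 165.12 g/mol
n = 656 / 165.12 = 3.97 ≈ 4
Molecular formula = (C8H5O4)×4 = C32H20O16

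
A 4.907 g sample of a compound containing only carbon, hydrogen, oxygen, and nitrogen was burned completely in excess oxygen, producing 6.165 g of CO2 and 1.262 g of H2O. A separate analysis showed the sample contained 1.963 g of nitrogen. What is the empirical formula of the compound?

mol C = 6.165 / 44.01 = 0.1401; mass C = 0.1401 × 12.01 = 1.682 g
mol H = 2 × (1.262 / 18.02) = 0.1401; mass H = 0.1401 × 1.008 = 0.1412 g
mol N = 1.963 / 14.01 = 0.1401
mass O = 4.907 − (3.787) = 1.120 g → mol O = 0.07003
Smallest is O at 0.07003 mol; normalising gives C 2.000, H 2.000, N 2.001, O 1.000
≈ 2:2:2:1 → C2H2N2O

C2H2N2O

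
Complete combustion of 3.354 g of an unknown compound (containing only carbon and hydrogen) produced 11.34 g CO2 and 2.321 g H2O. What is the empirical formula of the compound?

mol C = 11.34 / 44.01 = 0.2577; mass C = 0.2577 × 12.01 = 3.095 g
mol H = 2 × (2.321 / 18.02) = 0.2576; mass H = 0.2576 × 1.008 = 0.2597 g
Divide by the smallest (0.2576 mol H): C 1.000, H 1.000
Ratio ≈ 1:1, so the empirical formula is CH

CH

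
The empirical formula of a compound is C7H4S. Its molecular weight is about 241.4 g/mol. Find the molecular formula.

Empirical-formula mass = 120.17 g/mol
n = 241.4 / 120.17 = 2.01 ≈ 2
Molecular formula = (C7H4S)2 = C14H8S2

C14H8S2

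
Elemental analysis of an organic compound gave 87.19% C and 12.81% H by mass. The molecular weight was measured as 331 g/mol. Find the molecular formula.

Assume 100 g: 87.19 g C, 12.81 g H.
Moles — C: 87.19 / 12.01 = 7.26 mol; H: 12.81 / 1.008 = 12.71 mol
Divide by the smallest (7.26 mol C): C 1.000, H 1.751
Multiply by 4: C 4.00, H 7.00 → C4H7
Empirical-formula mass = 55.10 g/mol
n = 331 / 55.10 = 6.01 ≈ 6
Molecular formula = (C4H7)×6 = C24H42

C24H42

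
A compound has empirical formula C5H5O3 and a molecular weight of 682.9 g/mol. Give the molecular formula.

Empirical-formula mass = 113.09 g/mol
n = 682.9 / 113.09 = 6.04 ≈ 6
Molecular formula = (C5H5O3)6 = C30H30O18

C30H30O18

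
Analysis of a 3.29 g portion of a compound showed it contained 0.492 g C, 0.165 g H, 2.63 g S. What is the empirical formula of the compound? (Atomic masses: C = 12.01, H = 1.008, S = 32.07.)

n(C) = 0.492/12.01 = 0.04097, n(H) = 0.165/1.008 = 0.1637, n(S) = 2.63/32.07 = 0.08201
Divide by the smallest (0.04097 mol C): C 1.000, H 3.996, S 2.002
Ratio ≈ 1:4:2, so the empirical formula is CH4S2

CH4S2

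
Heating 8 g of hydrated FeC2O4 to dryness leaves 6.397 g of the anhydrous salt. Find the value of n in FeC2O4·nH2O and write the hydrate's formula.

FeC2O4·2H2O

Mass of water lost = 8 − 6.397 = 1.603 g → 1.603 / 18.02 = 0.08896 mol H2O
Molar mass of FeC2O4 = 143.87 g/mol → mol FeC2O4 = 6.397 / 143.87 = 0.04446
n = 0.08896 / 0.04446 = 2.00 ≈ 2 → FeC2O4·2H2O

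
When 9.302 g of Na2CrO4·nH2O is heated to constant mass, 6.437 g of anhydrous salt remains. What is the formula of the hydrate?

Mass of water lost = 9.302 − 6.437 = 2.865 g → 2.865 / 18.02 = 0.159 mol H2O
Molar mass of Na2CrO4 = 161.98 g/mol → mol Na2CrO4 = 6.437 / 161.98 = 0.03974
n = 0.159 / 0.03974 = 4.00 ≈ 4 → Na2CrO4·4H2O

Na2CrO4·4H2O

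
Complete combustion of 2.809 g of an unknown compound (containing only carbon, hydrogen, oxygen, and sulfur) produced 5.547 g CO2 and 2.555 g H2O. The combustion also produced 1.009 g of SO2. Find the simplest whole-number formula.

C8H18O2S

mol C = 5.547 / 44.01 = 0.1260; mass C = 0.1260 × 12.01 = 1.514 g
mol H = 2 × (2.555 / 18.02) = 0.2836; mass H = 0.2836 × 1.008 = 0.2858 g
mol S = 1.009 / 64.07 = 0.01575; mass S = 0.5051 g
mass O = 2.809 − (2.305) = 0.5044 g → mol O = 0.03152
Ratios (÷ 0.01575): C 8.003, H 18.007, O 2.002, S 1.000
≈ 8:18:2:1 → C8H18O2S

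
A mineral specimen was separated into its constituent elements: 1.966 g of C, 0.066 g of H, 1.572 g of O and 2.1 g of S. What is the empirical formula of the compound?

C5H2O3S2

C: 1.966 g ÷ 12.01 g/mol = 0.1637 mol
H: 0.066 g ÷ 1.008 g/mol = 0.06548 mol
O: 1.572 g ÷ 16.00 g/mol = 0.09825 mol
S: 2.1 g ÷ 32.07 g/mol = 0.06548 mol
Divide by the smallest (0.06548 mol H): C 2.500, H 1.000, O 1.501, S 1.000
Scaling by 2: C 5.00, H 2.00, O 3.00, S 2.00 → C5H2O3S2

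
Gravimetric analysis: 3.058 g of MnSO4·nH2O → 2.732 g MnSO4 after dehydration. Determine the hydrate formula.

MnSO4·H2O

Mass of water lost = 3.058 − 2.732 = 0.326 g → 0.326 / 18.02 = 0.01809 mol H2O
Molar mass of MnSO4 = 151.01 g/mol → mol MnSO4 = 2.732 / 151.01 = 0.01809
n = 0.01809 / 0.01809 = 1.00 ≈ 1 → MnSO4·H2O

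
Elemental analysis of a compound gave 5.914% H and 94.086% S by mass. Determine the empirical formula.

Assume 100 g: 5.914 g H, 94.086 g S.
Moles — H: 5.914 / 1.008 = 5.867 mol; S: 94.086 / 32.07 = 2.934 mol
Divide by the smallest (2.934 mol S): H 2.000, S 1.000
Ratio ≈ 2:1, so the empirical formula is H2S

H2S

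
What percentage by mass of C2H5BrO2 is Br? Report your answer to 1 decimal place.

Molar mass = 2(12.01) + 5(1.008) + 1(79.90) + 2(16.00) = 140.960 g/mol
Mass of Br per mole = 1 × 79.90 = 79.900 g
% Br = 79.900 / 140.960 × 100 = 56.7%

56.7%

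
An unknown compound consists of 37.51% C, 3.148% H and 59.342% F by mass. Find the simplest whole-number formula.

Assume 100 g: 37.51 g C, 3.148 g H, 59.342 g F.
C: 37.51 g ÷ 12.01 g/mol = 3.123 mol
H: 3.148 g ÷ 1.008 g/mol = 3.123 mol
F: 59.342 g ÷ 19.00 g/mol = 3.123 mol
Ratios (÷ 3.123): C 1.000, H 1.000, F 1.000
Ratio ≈ 1:1:1, so the empirical formula is CHF

CHF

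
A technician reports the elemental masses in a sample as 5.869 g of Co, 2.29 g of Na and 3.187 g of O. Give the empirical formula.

Co: 5.869 g ÷ 58.93 g/mol = 0.09959 mol
Na: 2.29 g ÷ 22.99 g/mol = 0.09961 mol
O: 3.187 g ÷ 16.00 g/mol = 0.1992 mol
Ratios (÷ 0.09959): Co 1.000, Na 1.000, O 2.000
≈ 1:1:2 → CoNaO2

CoNaO2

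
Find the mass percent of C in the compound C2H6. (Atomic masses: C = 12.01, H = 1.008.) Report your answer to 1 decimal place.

79.9%

Molar mass = 2(12.01) + 6(1.008) = 30.068 g/mol
Mass of C per mole = 2 × 12.01 = 24.020 g
% C = 24.020 / 30.068 × 100 = 79.9%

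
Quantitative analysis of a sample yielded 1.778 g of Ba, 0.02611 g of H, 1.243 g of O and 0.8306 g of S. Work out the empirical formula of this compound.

BaH2O6S2

n(Ba) = 1.778/137.33 = 0.01295, n(H) = 0.02611/1.008 = 0.0259, n(O) = 1.243/16.00 = 0.07769, n(S) = 0.8306/32.07 = 0.0259
Ratios (÷ 0.01295): Ba 1.000, H 2.001, O 6.000, S 2.000
→ BaH2O6S2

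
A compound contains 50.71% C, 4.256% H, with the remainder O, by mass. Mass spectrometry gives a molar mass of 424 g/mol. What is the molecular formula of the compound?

Assume 100 g: 50.71 g C, 4.256 g H, 45.034 g O.
C: 50.71 g ÷ 12.01 g/mol = 4.222 mol
H: 4.256 g ÷ 1.008 g/mol = 4.222 mol
O: 45.034 g ÷ 16.00 g/mol = 2.815 mol
Ratios (÷ 2.815): C 1.500, H 1.500, O 1.000
Multiply by 2: C 3.00, H 3.00, O 2.00 → C3H3O2
Empirical-formula mass = 71.05 g/mol
n = 424 / 71.05 = 5.97 ≈ 6
Molecular formula = (C3H3O2)×6 = C18H18O12

C18H18O12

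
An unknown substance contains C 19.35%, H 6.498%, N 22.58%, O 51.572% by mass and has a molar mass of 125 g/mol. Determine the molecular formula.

C2H8N2O4

Assume 100 g: 19.35 g C, 6.498 g H, 22.58 g N, 51.572 g O.
Moles — C: 19.35 / 12.01 = 1.611 mol; H: 6.498 / 1.008 = 6.446 mol; N: 22.58 / 14.01 = 1.612 mol; O: 51.572 / 16.00 = 3.223 mol
Smallest is C at 1.611 mol; normalising gives C 1.000, H 4.001, N 1.000, O 2.001
→ CH4NO2
Empirical-formula mass = 62.05 g/mol
n = 125 / 62.05 = 2.01 ≈ 2
Molecular formula = (CH4NO2)×2 = C2H8N2O4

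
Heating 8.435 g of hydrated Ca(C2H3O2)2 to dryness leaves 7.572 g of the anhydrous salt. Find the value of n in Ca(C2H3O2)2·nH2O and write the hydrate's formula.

Ca(C2H3O2)2·H2O

Mass of water lost = 8.435 − 7.572 = 0.863 g → 0.863 / 18.02 = 0.04789 mol H2O
Molar mass of Ca(C2H3O2)2 = 158.17 g/mol → mol Ca(C2H3O2)2 = 7.572 / 158.17 = 0.04787
n = 0.04789 / 0.04787 = 1.00 ≈ 1 → Ca(C2H3O2)2·H2O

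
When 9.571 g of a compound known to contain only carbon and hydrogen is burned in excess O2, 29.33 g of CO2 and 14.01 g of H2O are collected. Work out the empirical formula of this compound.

mol C = 29.33 / 44.01 = 0.6664; mass C = 0.6664 × 12.01 = 8.004 g
mol H = 2 × (14.01 / 18.02) = 1.555; mass H = 1.555 × 1.008 = 1.567 g
Smallest is C at 0.6664 mol; normalising gives C 1.000, H 2.333
Scaling by 3: C 3.00, H 7.00 → C3H7

C3H7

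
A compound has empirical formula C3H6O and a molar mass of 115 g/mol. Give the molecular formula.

C6H12O2

Empirical-formula mass = 58.08 g/mol
n = 115 / 58.08 = 1.98 ≈ 2
Molecular formula = (C3H6O)2 = C6H12O2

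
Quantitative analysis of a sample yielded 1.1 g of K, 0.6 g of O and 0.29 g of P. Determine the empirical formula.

K3O4P

K: 1.1 g ÷ 39.10 g/mol = 0.02813 mol
O: 0.6 g ÷ 16.00 g/mol = 0.0375 mol
P: 0.29 g ÷ 30.97 g/mol = 0.009364 mol
Ratios (÷ 0.009364): K 3.004, O 4.005, P 1.000
Ratio ≈ 3:4:1, so the empirical formula is K3O4P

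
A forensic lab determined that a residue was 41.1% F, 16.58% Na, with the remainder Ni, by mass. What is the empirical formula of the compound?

Assume 100 g: 41.1 g F, 16.58 g Na, 42.32 g Ni.
F: 41.1 g ÷ 19.00 g/mol = 2.163 mol
Na: 16.58 g ÷ 22.99 g/mol = 0.7212 mol
Ni: 42.32 g ÷ 58.69 g/mol = 0.7211 mol
Smallest is Ni at 0.7211 mol; normalising gives F 3.000, Na 1.000, Ni 1.000
→ F3NaNi

F3NaNi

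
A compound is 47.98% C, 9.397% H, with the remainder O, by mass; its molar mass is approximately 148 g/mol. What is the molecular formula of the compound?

Assume 100 g: 47.98 g C, 9.397 g H, 42.623 g O.
Moles — C: 47.98 / 12.01 = 3.995 mol; H: 9.397 / 1.008 = 9.322 mol; O: 42.623 / 16.00 = 2.664 mol
Divide by the smallest (2.664 mol O): C 1.500, H 3.499, O 1.000
Scaling by 2: C 3.00, H 7.00, O 2.00 → C3H7O2
Empirical-formula mass = 75.09 g/mol
n = 148 / 75.09 = 1.97 ≈ 2
Molecular formula = (C3H7O2)×2 = C6H14O4

C6H14O4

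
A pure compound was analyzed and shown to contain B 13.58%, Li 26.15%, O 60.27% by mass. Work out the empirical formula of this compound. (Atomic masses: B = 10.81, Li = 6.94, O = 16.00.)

Assume 100 g: 13.58 g B, 26.15 g Li, 60.27 g O.
Moles — B: 13.58 / 10.81 = 1.256 mol; Li: 26.15 / 6.94 = 3.768 mol; O: 60.27 / 16.00 = 3.767 mol
Divide by the smallest (1.256 mol B): B 1.000, Li 2.999, O 2.999
Ratio ≈ 1:3:3, so the empirical formula is BLi3O3

BLi3O3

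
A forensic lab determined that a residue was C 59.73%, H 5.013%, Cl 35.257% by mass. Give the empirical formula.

C5H5Cl

Assume 100 g: 59.73 g C, 5.013 g H, 35.257 g Cl.
n(C) = 59.73/12.01 = 4.973, n(H) = 5.013/1.008 = 4.973, n(Cl) = 35.257/35.45 = 0.9946
Ratios (÷ 0.9946): C 5.001, H 5.000, Cl 1.000
Ratio ≈ 5:5:1, so the empirical formula is C5H5Cl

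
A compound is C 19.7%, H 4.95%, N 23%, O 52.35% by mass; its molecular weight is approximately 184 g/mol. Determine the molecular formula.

C3H9N3O6

Assume 100 g: 19.7 g C, 4.95 g H, 23 g N, 52.35 g O.
Moles — C: 19.7 / 12.01 = 1.64 mol; H: 4.95 / 1.008 = 4.911 mol; N: 23 / 14.01 = 1.642 mol; O: 52.35 / 16.00 = 3.272 mol
Smallest is C at 1.64 mol; normalising gives C 1.000, H 2.994, N 1.001, O 1.995
Ratio ≈ 1:3:1:2, so the empirical formula is CH3NO2
Empirical-formula mass = 61.04 g/mol
n = 184 / 61.04 = 3.01 ≈ 3
Molecular formula = (CH3NO2)×3 = C3H9N3O6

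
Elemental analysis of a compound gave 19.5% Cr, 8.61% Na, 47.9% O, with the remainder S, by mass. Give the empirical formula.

CrNaO8S2

Assume 100 g: 19.5 g Cr, 8.61 g Na, 47.9 g O, 23.99 g S.
Cr: 19.5 g ÷ 52.00 g/mol = 0.375 mol
Na: 8.61 g ÷ 22.99 g/mol = 0.3745 mol
O: 47.9 g ÷ 16.00 g/mol = 2.994 mol
S: 23.99 g ÷ 32.07 g/mol = 0.7481 mol
Smallest is Na at 0.3745 mol; normalising gives Cr 1.001, Na 1.000, O 7.994, S 1.997
≈ 1:1:8:2 → CrNaO8S2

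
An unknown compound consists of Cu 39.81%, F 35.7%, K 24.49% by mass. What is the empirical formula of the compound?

Assume 100 g: 39.81 g Cu, 35.7 g F, 24.49 g K.
n(Cu) = 39.81/63.55 = 0.6264, n(F) = 35.7/19.00 = 1.879, n(K) = 24.49/39.10 = 0.6263
Ratios (÷ 0.6263): Cu 1.000, F 3.000, K 1.000
≈ 1:3:1 → CuF3K

CuF3K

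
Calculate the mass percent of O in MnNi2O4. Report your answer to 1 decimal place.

27.1%

Molar mass = 1(54.94) + 2(58.69) + 4(16.00) = 236.320 g/mol
Mass of O per mole = 4 × 16.00 = 64.000 g
% O = 64.000 / 236.320 × 100 = 27.1%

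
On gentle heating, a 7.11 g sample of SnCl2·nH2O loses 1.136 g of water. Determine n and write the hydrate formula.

Mass of anhydrous SnCl2 = 7.11 − 1.136 = 5.974 g
mol H2O = 1.136 / 18.02 = 0.06304
Molar mass of SnCl2 = 189.61 g/mol → mol SnCl2 = 5.974 / 189.61 = 0.03151
n = 0.06304 / 0.03151 = 2.00 ≈ 2 → SnCl2·2H2O

SnCl2·2H2O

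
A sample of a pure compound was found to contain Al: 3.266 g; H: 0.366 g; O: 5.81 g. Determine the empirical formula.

AlH3O3

Moles — Al: 3.266 / 26.98 = 0.1211 mol; H: 0.366 / 1.008 = 0.3631 mol; O: 5.81 / 16.00 = 0.3631 mol
Divide by the smallest (0.1211 mol Al): Al 1.000, H 2.999, O 3.000
Ratio ≈ 1:3:3, so the empirical formula is AlH3O3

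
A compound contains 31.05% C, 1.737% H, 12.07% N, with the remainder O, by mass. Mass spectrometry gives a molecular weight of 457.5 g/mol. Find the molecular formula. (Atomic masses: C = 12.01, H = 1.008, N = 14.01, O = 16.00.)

Assume 100 g: 31.05 g C, 1.737 g H, 12.07 g N, 55.143 g O.
C: 31.05 g ÷ 12.01 g/mol = 2.585 mol
H: 1.737 g ÷ 1.008 g/mol = 1.723 mol
N: 12.07 g ÷ 14.01 g/mol = 0.8615 mol
O: 55.143 g ÷ 16.00 g/mol = 3.446 mol
Ratios (÷ 0.8615): C 3.001, H 2.000, N 1.000, O 4.000
≈ 3:2:1:4 → C3H2NO4
Empirical-formula mass = 116.06 g/mol
n = 457.5 / 116.06 = 3.94 ≈ 4
Molecular formula = (C3H2NO4)×4 = C12H8N4O16

C12H8N4O16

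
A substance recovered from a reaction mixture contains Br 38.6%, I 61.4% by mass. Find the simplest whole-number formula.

Assume 100 g: 38.6 g Br, 61.4 g I.
Moles — Br: 38.6 / 79.90 = 0.4831 mol; I: 61.4 / 126.90 = 0.4838 mol
Ratios (÷ 0.4831): Br 1.000, I 1.002
Ratio ≈ 1:1, so the empirical formula is BrI

BrI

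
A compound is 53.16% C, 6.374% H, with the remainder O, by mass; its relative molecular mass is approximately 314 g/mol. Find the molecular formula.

Assume 100 g: 53.16 g C, 6.374 g H, 40.466 g O.
Moles — C: 53.16 / 12.01 = 4.426 mol; H: 6.374 / 1.008 = 6.323 mol; O: 40.466 / 16.00 = 2.529 mol
Smallest is O at 2.529 mol; normalising gives C 1.750, H 2.500, O 1.000
Scaling by 4: C 7.00, H 10.00, O 4.00 → C7H10O4
Empirical-formula mass = 158.15 g/mol
n = 314 / 158.15 = 1.99 ≈ 2
Molecular formula = (C7H10O4)×2 = C14H20O8

C14H20O8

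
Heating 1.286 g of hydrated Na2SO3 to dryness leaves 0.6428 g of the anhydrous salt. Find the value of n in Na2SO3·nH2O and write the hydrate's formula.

Na2SO3·7H2O

Mass of water lost = 1.286 − 0.6428 = 0.6432 g → 0.6432 / 18.02 = 0.03569 mol H2O
Molar mass of Na2SO3 = 126.05 g/mol → mol Na2SO3 = 0.6428 / 126.05 = 0.0051
n = 0.03569 / 0.0051 = 7.00 ≈ 7 → Na2SO3·7H2O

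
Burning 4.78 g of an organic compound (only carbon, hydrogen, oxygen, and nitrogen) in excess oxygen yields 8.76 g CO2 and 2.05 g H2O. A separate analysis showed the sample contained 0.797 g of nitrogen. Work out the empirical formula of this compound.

mol C = 8.76 / 44.01 = 0.1990; mass C = 0.1990 × 12.01 = 2.391 g
mol H = 2 × (2.05 / 18.02) = 0.2275; mass H = 0.2275 × 1.008 = 0.2293 g
mol N = 0.797 / 14.01 = 0.05689
mass O = 4.78 − (3.417) = 1.363 g → mol O = 0.08519
Smallest is N at 0.05689 mol; normalising gives C 3.499, H 4.000, N 1.000, O 1.498
Multiply by 2: C 7.00, H 8.00, N 2.00, O 3.00 → C7H8N2O3

C7H8N2O3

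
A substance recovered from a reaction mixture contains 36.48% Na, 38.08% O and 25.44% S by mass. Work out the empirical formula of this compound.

Na2O3S

Assume 100 g: 36.48 g Na, 38.08 g O, 25.44 g S.
Na: 36.48 g ÷ 22.99 g/mol = 1.587 mol
O: 38.08 g ÷ 16.00 g/mol = 2.38 mol
S: 25.44 g ÷ 32.07 g/mol = 0.7933 mol
Divide by the smallest (0.7933 mol S): Na 2.000, O 3.000, S 1.000
≈ 2:3:1 → Na2O3S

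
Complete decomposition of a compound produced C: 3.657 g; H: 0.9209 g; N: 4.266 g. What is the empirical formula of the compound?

Moles — C: 3.657 / 12.01 = 0.3045 mol; H: 0.9209 / 1.008 = 0.9136 mol; N: 4.266 / 14.01 = 0.3045 mol
Divide by the smallest (0.3045 mol C): C 1.000, H 3.000, N 1.000
Ratio ≈ 1:3:1, so the empirical formula is CH3N

CH3N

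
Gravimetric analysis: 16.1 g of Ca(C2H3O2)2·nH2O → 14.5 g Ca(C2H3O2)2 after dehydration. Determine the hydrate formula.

Mass of water lost = 16.1 − 14.5 = 1.6 g → 1.6 / 18.02 = 0.08879 mol H2O
Molar mass of Ca(C2H3O2)2 = 158.17 g/mol → mol Ca(C2H3O2)2 = 14.5 / 158.17 = 0.09167
n = 0.08879 / 0.09167 = 0.97 ≈ 1 → Ca(C2H3O2)2·H2O

Ca(C2H3O2)2·H2O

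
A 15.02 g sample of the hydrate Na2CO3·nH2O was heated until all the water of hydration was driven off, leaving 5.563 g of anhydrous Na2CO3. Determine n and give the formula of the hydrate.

Mass of water lost = 15.02 − 5.563 = 9.457 g → 9.457 / 18.02 = 0.5248 mol H2O
Molar mass of Na2CO3 = 105.99 g/mol → mol Na2CO3 = 5.563 / 105.99 = 0.05249
n = 0.5248 / 0.05249 = 10.00 ≈ 10 → Na2CO3·10H2O

Na2CO3·10H2O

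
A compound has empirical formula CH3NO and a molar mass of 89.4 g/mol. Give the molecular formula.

Empirical-formula mass = 45.04 g/mol
n = 89.4 / 45.04 = 1.98 ≈ 2
Molecular formula = (CH3NO)2 = C2H6N2O2

C2H6N2O2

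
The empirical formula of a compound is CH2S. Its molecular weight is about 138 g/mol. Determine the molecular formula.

Empirical-formula mass = 46.10 g/mol
n = 138 / 46.10 = 2.99 ≈ 3
Molecular formula = (CH2S)3 = C3H6S3

C3H6S3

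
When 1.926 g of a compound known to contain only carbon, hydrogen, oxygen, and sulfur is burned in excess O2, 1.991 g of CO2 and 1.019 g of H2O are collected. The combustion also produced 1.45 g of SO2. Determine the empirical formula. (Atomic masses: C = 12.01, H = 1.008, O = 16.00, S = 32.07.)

mol C = 1.991 / 44.01 = 0.04524; mass C = 0.04524 × 12.01 = 0.5433 g
mol H = 2 × (1.019 / 18.02) = 0.1131; mass H = 0.1131 × 1.008 = 0.1140 g
mol S = 1.45 / 64.07 = 0.02263; mass S = 0.7258 g
mass O = 1.926 − (1.383) = 0.5429 g → mol O = 0.03393
Smallest is S at 0.02263 mol; normalising gives C 1.999, H 4.997, O 1.499, S 1.000
Multiply by 2: C 4.00, H 9.99, O 3.00, S 2.00 → C4H10O3S2

C4H10O3S2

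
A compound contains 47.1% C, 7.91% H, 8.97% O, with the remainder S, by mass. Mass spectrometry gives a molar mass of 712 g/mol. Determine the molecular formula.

Assume 100 g: 47.1 g C, 7.91 g H, 8.97 g O, 36.02 g S.
n(C) = 47.1/12.01 = 3.922, n(H) = 7.91/1.008 = 7.847, n(O) = 8.97/16.00 = 0.5606, n(S) = 36.02/32.07 = 1.123
Smallest is O at 0.5606 mol; normalising gives C 6.995, H 13.997, O 1.000, S 2.003
Ratio ≈ 7:14:1:2, so the empirical formula is C7H14OS2
Empirical-formula mass = 178.32 g/mol
n = 712 / 178.32 = 3.99 ≈ 4
Molecular formula = (C7H14OS2)×4 = C28H56O4S8

C28H56O4S8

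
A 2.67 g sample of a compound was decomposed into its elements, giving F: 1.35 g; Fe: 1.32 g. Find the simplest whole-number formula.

F: 1.35 g ÷ 19.00 g/mol = 0.07105 mol
Fe: 1.32 g ÷ 55.85 g/mol = 0.02363 mol
Smallest is Fe at 0.02363 mol; normalising gives F 3.006, Fe 1.000
≈ 3:1 → F3Fe

F3Fe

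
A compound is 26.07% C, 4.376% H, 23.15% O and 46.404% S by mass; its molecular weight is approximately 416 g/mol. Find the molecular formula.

Assume 100 g: 26.07 g C, 4.376 g H, 23.15 g O, 46.404 g S.
C: 26.07 g ÷ 12.01 g/mol = 2.171 mol
H: 4.376 g ÷ 1.008 g/mol = 4.341 mol
O: 23.15 g ÷ 16.00 g/mol = 1.447 mol
S: 46.404 g ÷ 32.07 g/mol = 1.447 mol
Divide by the smallest (1.447 mol O): C 1.500, H 3.000, O 1.000, S 1.000
Scaling by 2: C 3.00, H 6.00, O 2.00, S 2.00 → C3H6O2S2
Empirical-formula mass = 138.22 g/mol
n = 416 / 138.22 = 3.01 ≈ 3
Molecular formula = (C3H6O2S2)×3 = C9H18O6S6

C9H18O6S6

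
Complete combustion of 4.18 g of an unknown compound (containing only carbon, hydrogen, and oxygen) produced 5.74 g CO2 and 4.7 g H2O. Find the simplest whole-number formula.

CH4O

mol C = 5.74 / 44.01 = 0.1304; mass C = 0.1304 × 12.01 = 1.566 g
mol H = 2 × (4.7 / 18.02) = 0.5216; mass H = 0.5216 × 1.008 = 0.5258 g
mass O = 4.18 − (2.092) = 2.088 g → mol O = 0.1305
Smallest is C at 0.1304 mol; normalising gives C 1.000, H 4.000, O 1.000
≈ 1:4:1 → CH4O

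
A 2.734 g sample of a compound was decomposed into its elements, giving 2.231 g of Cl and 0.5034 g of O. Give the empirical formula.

Cl2O

n(Cl) = 2.231/35.45 = 0.06293, n(O) = 0.5034/16.00 = 0.03146
Ratios (÷ 0.03146): Cl 2.000, O 1.000
→ Cl2O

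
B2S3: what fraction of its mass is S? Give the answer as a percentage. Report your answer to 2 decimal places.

Molar mass = 2(10.81) + 3(32.07) = 117.830 g/mol
Mass of S per mole = 3 × 32.07 = 96.210 g
% S = 96.210 / 117.830 × 100 = 81.65%

81.65%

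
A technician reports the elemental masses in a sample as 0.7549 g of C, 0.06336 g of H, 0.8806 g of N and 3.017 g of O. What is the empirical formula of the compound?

CHNO3

Moles — C: 0.7549 / 12.01 = 0.06286 mol; H: 0.06336 / 1.008 = 0.06286 mol; N: 0.8806 / 14.01 = 0.06286 mol; O: 3.017 / 16.00 = 0.1886 mol
Ratios (÷ 0.06286): C 1.000, H 1.000, N 1.000, O 3.000
→ CHNO3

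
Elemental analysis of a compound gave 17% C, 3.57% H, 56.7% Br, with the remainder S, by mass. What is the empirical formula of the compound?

Assume 100 g: 17 g C, 3.57 g H, 56.7 g Br, 22.73 g S.
C: 17 g ÷ 12.01 g/mol = 1.415 mol
H: 3.57 g ÷ 1.008 g/mol = 3.542 mol
Br: 56.7 g ÷ 79.90 g/mol = 0.7096 mol
S: 22.73 g ÷ 32.07 g/mol = 0.7088 mol
Ratios (÷ 0.7088): C 1.997, H 4.997, Br 1.001, S 1.000
→ C2H5BrS

C2H5BrS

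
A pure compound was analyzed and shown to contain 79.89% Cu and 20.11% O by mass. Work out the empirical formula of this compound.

Assume 100 g: 79.89 g Cu, 20.11 g O.
n(Cu) = 79.89/63.55 = 1.257, n(O) = 20.11/16.00 = 1.257
Smallest is O at 1.257 mol; normalising gives Cu 1.000, O 1.000
Ratio ≈ 1:1, so the empirical formula is CuO

CuO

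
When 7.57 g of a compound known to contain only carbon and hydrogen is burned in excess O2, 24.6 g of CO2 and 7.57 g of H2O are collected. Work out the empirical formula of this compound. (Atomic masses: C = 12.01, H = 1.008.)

mol C = 24.6 / 44.01 = 0.5590; mass C = 0.5590 × 12.01 = 6.713 g
mol H = 2 × (7.57 / 18.02) = 0.8402; mass H = 0.8402 × 1.008 = 0.8469 g
Smallest is C at 0.559 mol; normalising gives C 1.000, H 1.503
Scaling by 2: C 2.00, H 3.01 → C2H3

C2H3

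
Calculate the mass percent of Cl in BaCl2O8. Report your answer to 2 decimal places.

21.09%

Molar mass = 1(137.33) + 2(35.45) + 8(16.00) = 336.230 g/mol
Mass of Cl per mole = 2 × 35.45 = 70.900 g
% Cl = 70.900 / 336.230 × 100 = 21.09%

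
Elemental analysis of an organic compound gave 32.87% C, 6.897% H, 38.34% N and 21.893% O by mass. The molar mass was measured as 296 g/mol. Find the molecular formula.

Assume 100 g: 32.87 g C, 6.897 g H, 38.34 g N, 21.893 g O.
C: 32.87 g ÷ 12.01 g/mol = 2.737 mol
H: 6.897 g ÷ 1.008 g/mol = 6.842 mol
N: 38.34 g ÷ 14.01 g/mol = 2.737 mol
O: 21.893 g ÷ 16.00 g/mol = 1.368 mol
Divide by the smallest (1.368 mol O): C 2.000, H 5.001, N 2.000, O 1.000
Ratio ≈ 2:5:2:1, so the empirical formula is C2H5N2O
Empirical-formula mass = 73.08 g/mol
n = 296 / 73.08 = 4.05 ≈ 4
Molecular formula = (C2H5N2O)×4 = C8H20N8O4

C8H20N8O4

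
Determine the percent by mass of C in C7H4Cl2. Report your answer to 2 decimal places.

Molar mass = 7(12.01) + 4(1.008) + 2(35.45) = 159.002 g/mol
Mass of C per mole = 7 × 12.01 = 84.070 g
% C = 84.070 / 159.002 × 100 = 52.87%

52.87%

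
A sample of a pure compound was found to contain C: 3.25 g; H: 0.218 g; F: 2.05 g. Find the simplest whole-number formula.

C5H4F2

Moles — C: 3.25 / 12.01 = 0.2706 mol; H: 0.218 / 1.008 = 0.2163 mol; F: 2.05 / 19.00 = 0.1079 mol
Divide by the smallest (0.1079 mol F): C 2.508, H 2.004, F 1.000
×2: C 5.02, H 4.01, F 2.00 → C5H4F2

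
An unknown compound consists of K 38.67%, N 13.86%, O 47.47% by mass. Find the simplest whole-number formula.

KNO3

Assume 100 g: 38.67 g K, 13.86 g N, 47.47 g O.
K: 38.67 g ÷ 39.10 g/mol = 0.989 mol
N: 13.86 g ÷ 14.01 g/mol = 0.9893 mol
O: 47.47 g ÷ 16.00 g/mol = 2.967 mol
Ratios (÷ 0.989): K 1.000, N 1.000, O 3.000
→ KNO3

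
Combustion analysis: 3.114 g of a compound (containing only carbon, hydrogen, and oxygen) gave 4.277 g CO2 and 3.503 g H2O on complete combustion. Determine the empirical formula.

mol C = 4.277 / 44.01 = 0.09718; mass C = 0.09718 × 12.01 = 1.167 g
mol H = 2 × (3.503 / 18.02) = 0.3888; mass H = 0.3888 × 1.008 = 0.3919 g
mass O = 3.114 − (1.559) = 1.555 g → mol O = 0.09718
Smallest is C at 0.09718 mol; normalising gives C 1.000, H 4.001, O 1.000
→ CH4O

CH4O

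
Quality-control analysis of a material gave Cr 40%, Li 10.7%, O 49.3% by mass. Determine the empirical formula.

Assume 100 g: 40 g Cr, 10.7 g Li, 49.3 g O.
Cr: 40 g ÷ 52.00 g/mol = 0.7692 mol
Li: 10.7 g ÷ 6.94 g/mol = 1.542 mol
O: 49.3 g ÷ 16.00 g/mol = 3.081 mol
Ratios (÷ 0.7692): Cr 1.000, Li 2.004, O 4.006
Ratio ≈ 1:2:4, so the empirical formula is CrLi2O4

CrLi2O4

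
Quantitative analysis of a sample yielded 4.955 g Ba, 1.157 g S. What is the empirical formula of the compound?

n(Ba) = 4.955/137.33 = 0.03608, n(S) = 1.157/32.07 = 0.03608
Smallest is S at 0.03608 mol; normalising gives Ba 1.000, S 1.000
Ratio ≈ 1:1, so the empirical formula is BaS

BaS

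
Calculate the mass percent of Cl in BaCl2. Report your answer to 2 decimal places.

Molar mass = 1(137.33) + 2(35.45) = 208.230 g/mol
Mass of Cl per mole = 2 × 35.45 = 70.900 g
% Cl = 70.900 / 208.230 × 100 = 34.05%

34.05%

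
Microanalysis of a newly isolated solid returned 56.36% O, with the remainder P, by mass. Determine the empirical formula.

Assume 100 g: 56.36 g O, 43.64 g P.
n(O) = 56.36/16.00 = 3.522, n(P) = 43.64/30.97 = 1.409
Divide by the smallest (1.409 mol P): O 2.500, P 1.000
×2: O 5.00, P 2.00 → O5P2

O5P2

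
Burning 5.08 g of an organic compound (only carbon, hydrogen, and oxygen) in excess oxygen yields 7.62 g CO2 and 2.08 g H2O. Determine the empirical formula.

C3H4O3

mol C = 7.62 / 44.01 = 0.1731; mass C = 0.1731 × 12.01 = 2.079 g
mol H = 2 × (2.08 / 18.02) = 0.2309; mass H = 0.2309 × 1.008 = 0.2327 g
mass O = 5.08 − (2.312) = 2.768 g → mol O = 0.1730
Divide by the smallest (0.173 mol O): C 1.001, H 1.334, O 1.000
Multiply by 3: C 3.00, H 4.00, O 3.00 → C3H4O3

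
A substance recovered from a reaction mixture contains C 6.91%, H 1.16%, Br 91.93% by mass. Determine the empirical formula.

CH2Br2

Assume 100 g: 6.91 g C, 1.16 g H, 91.93 g Br.
n(C) = 6.91/12.01 = 0.5754, n(H) = 1.16/1.008 = 1.151, n(Br) = 91.93/79.90 = 1.151
Divide by the smallest (0.5754 mol C): C 1.000, H 2.000, Br 2.000
Ratio ≈ 1:2:2, so the empirical formula is CH2Br2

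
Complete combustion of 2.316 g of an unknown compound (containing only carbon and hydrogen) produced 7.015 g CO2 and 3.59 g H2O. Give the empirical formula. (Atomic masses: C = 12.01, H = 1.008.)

mol C = 7.015 / 44.01 = 0.1594; mass C = 0.1594 × 12.01 = 1.914 g
mol H = 2 × (3.59 / 18.02) = 0.3984; mass H = 0.3984 × 1.008 = 0.4016 g
Smallest is C at 0.1594 mol; normalising gives C 1.000, H 2.500
Multiply by 2: C 2.00, H 5.00 → C2H5

C2H5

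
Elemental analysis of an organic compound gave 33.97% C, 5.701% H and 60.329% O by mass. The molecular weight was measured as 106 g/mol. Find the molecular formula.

C3H6O4

Assume 100 g: 33.97 g C, 5.701 g H, 60.329 g O.
C: 33.97 g ÷ 12.01 g/mol = 2.828 mol
H: 5.701 g ÷ 1.008 g/mol = 5.656 mol
O: 60.329 g ÷ 16.00 g/mol = 3.771 mol
Smallest is C at 2.828 mol; normalising gives C 1.000, H 2.000, O 1.333
×3: C 3.00, H 6.00, O 4.00 → C3H6O4
Empirical-formula mass = 106.08 g/mol
n = 106 / 106.08 = 1.00 ≈ 1
Molecular formula = empirical formula = C3H6O4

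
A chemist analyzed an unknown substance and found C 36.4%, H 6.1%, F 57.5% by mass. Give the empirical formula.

CH2F

Assume 100 g: 36.4 g C, 6.1 g H, 57.5 g F.
C: 36.4 g ÷ 12.01 g/mol = 3.031 mol
H: 6.1 g ÷ 1.008 g/mol = 6.052 mol
F: 57.5 g ÷ 19.00 g/mol = 3.026 mol
Divide by the smallest (3.026 mol F): C 1.001, H 2.000, F 1.000
→ CH2F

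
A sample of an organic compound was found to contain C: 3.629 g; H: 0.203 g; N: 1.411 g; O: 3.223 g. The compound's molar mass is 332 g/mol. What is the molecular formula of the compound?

C12H8N4O8

n(C) = 3.629/12.01 = 0.3022, n(H) = 0.203/1.008 = 0.2014, n(N) = 1.411/14.01 = 0.1007, n(O) = 3.223/16.00 = 0.2014
Smallest is N at 0.1007 mol; normalising gives C 3.000, H 2.000, N 1.000, O 2.000
Ratio ≈ 3:2:1:2, so the empirical formula is C3H2NO2
Empirical-formula mass = 84.06 g/mol
n = 332 / 84.06 = 3.95 ≈ 4
Molecular formula = (C3H2NO2)×4 = C12H8N4O8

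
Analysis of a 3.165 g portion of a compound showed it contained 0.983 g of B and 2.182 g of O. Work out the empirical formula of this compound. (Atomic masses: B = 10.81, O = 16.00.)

B2O3

B: 0.983 g ÷ 10.81 g/mol = 0.09093 mol
O: 2.182 g ÷ 16.00 g/mol = 0.1364 mol
Ratios (÷ 0.09093): B 1.000, O 1.500
Scaling by 2: B 2.00, O 3.00 → B2O3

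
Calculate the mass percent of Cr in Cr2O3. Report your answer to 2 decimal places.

68.42%

Molar mass = 2(52.00) + 3(16.00) = 152.000 g/mol
Mass of Cr per mole = 2 × 52.00 = 104.000 g
% Cr = 104.000 / 152.000 × 100 = 68.42%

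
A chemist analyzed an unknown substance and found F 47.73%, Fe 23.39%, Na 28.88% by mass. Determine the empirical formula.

F6FeNa3

Assume 100 g: 47.73 g F, 23.39 g Fe, 28.88 g Na.
n(F) = 47.73/19.00 = 2.512, n(Fe) = 23.39/55.85 = 0.4188, n(Na) = 28.88/22.99 = 1.256
Smallest is Fe at 0.4188 mol; normalising gives F 5.998, Fe 1.000, Na 3.000
Ratio ≈ 6:1:3, so the empirical formula is F6FeNa3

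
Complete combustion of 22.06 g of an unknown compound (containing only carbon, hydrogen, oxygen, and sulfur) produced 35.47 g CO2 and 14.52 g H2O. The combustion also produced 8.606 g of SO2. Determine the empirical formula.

mol C = 35.47 / 44.01 = 0.8060; mass C = 0.8060 × 12.01 = 9.679 g
mol H = 2 × (14.52 / 18.02) = 1.612; mass H = 1.612 × 1.008 = 1.624 g
mol S = 8.606 / 64.07 = 0.1343; mass S = 4.308 g
mass O = 22.06 − (15.61) = 6.448 g → mol O = 0.4030
Divide by the smallest (0.1343 mol S): C 6.000, H 11.998, O 3.000, S 1.000
≈ 6:12:3:1 → C6H12O3S

C6H12O3S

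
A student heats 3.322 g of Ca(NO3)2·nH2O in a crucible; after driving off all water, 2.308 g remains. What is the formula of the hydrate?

Mass of water lost = 3.322 − 2.308 = 1.014 g → 1.014 / 18.02 = 0.05627 mol H2O
Molar mass of Ca(NO3)2 = 164.10 g/mol → mol Ca(NO3)2 = 2.308 / 164.10 = 0.01406
n = 0.05627 / 0.01406 = 4.00 ≈ 4 → Ca(NO3)2·4H2O

Ca(NO3)2·4H2O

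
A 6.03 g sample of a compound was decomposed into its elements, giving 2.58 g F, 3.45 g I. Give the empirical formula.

Moles — F: 2.58 / 19.00 = 0.1358 mol; I: 3.45 / 126.90 = 0.02719 mol
Smallest is I at 0.02719 mol; normalising gives F 4.995, I 1.000
≈ 5:1 → F5I

F5I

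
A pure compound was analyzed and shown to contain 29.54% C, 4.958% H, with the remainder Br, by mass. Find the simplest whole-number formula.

Assume 100 g: 29.54 g C, 4.958 g H, 65.502 g Br.
n(C) = 29.54/12.01 = 2.46, n(H) = 4.958/1.008 = 4.919, n(Br) = 65.502/79.90 = 0.8198
Ratios (÷ 0.8198): C 3.000, H 6.000, Br 1.000
→ C3H6Br

C3H6Br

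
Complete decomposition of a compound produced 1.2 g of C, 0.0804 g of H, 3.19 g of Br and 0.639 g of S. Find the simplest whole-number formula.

C5H4Br2S

C: 1.2 g ÷ 12.01 g/mol = 0.09992 mol
H: 0.0804 g ÷ 1.008 g/mol = 0.07976 mol
Br: 3.19 g ÷ 79.90 g/mol = 0.03992 mol
S: 0.639 g ÷ 32.07 g/mol = 0.01993 mol
Ratios (÷ 0.01993): C 5.015, H 4.003, Br 2.004, S 1.000
Ratio ≈ 5:4:2:1, so the empirical formula is C5H4Br2S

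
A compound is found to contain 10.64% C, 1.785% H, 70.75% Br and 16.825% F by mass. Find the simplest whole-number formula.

CH2BrF

Assume 100 g: 10.64 g C, 1.785 g H, 70.75 g Br, 16.825 g F.
n(C) = 10.64/12.01 = 0.8859, n(H) = 1.785/1.008 = 1.771, n(Br) = 70.75/79.90 = 0.8855, n(F) = 16.825/19.00 = 0.8855
Ratios (÷ 0.8855): C 1.001, H 2.000, Br 1.000, F 1.000
Ratio ≈ 1:2:1:1, so the empirical formula is CH2BrF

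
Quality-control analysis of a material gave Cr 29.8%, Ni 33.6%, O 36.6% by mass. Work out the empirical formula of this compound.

Assume 100 g: 29.8 g Cr, 33.6 g Ni, 36.6 g O.
Moles — Cr: 29.8 / 52.00 = 0.5731 mol; Ni: 33.6 / 58.69 = 0.5725 mol; O: 36.6 / 16.00 = 2.288 mol
Divide by the smallest (0.5725 mol Ni): Cr 1.001, Ni 1.000, O 3.996
≈ 1:1:4 → CrNiO4

CrNiO4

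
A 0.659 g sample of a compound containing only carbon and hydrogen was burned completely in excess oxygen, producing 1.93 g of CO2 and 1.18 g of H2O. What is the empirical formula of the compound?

CH3

mol C = 1.93 / 44.01 = 0.04385; mass C = 0.04385 × 12.01 = 0.5267 g
mol H = 2 × (1.18 / 18.02) = 0.1310; mass H = 0.1310 × 1.008 = 0.1320 g
Smallest is C at 0.04385 mol; normalising gives C 1.000, H 2.986
Ratio ≈ 1:3, so the empirical formula is CH3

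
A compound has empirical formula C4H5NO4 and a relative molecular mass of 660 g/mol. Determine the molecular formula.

C20H25N5O20

Empirical-formula mass = 131.09 g/mol
n = 660 / 131.09 = 5.03 ≈ 5
Molecular formula = (C4H5NO4)5 = C20H25N5O20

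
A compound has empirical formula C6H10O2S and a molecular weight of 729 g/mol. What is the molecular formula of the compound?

Empirical-formula mass = 146.21 g/mol
n = 729 / 146.21 = 4.99 ≈ 5
Molecular formula = (C6H10O2S)5 = C30H50O10S5

C30H50O10S5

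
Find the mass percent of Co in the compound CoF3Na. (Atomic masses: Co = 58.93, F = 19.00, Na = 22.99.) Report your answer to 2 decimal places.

42.42%

Molar mass = 1(58.93) + 3(19.00) + 1(22.99) = 138.920 g/mol
Mass of Co per mole = 1 × 58.93 = 58.930 g
% Co = 58.930 / 138.920 × 100 = 42.42%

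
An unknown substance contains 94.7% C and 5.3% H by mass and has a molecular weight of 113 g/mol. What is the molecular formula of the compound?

C9H6

Assume 100 g: 94.7 g C, 5.3 g H.
Moles — C: 94.7 / 12.01 = 7.885 mol; H: 5.3 / 1.008 = 5.258 mol
Smallest is H at 5.258 mol; normalising gives C 1.500, H 1.000
Multiply by 2: C 3.00, H 2.00 → C3H2
Empirical-formula mass = 38.05 g/mol
n = 113 / 38.05 = 2.97 ≈ 3
Molecular formula = (C3H2)×3 = C9H6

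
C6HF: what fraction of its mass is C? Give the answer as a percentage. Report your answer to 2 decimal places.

78.27%

Molar mass = 6(12.01) + 1(1.008) + 1(19.00) = 92.068 g/mol
Mass of C per mole = 6 × 12.01 = 72.060 g
% C = 72.060 / 92.068 × 100 = 78.27%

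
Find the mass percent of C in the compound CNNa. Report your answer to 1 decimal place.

Molar mass = 1(12.01) + 1(14.01) + 1(22.99) = 49.010 g/mol
Mass of C per mole = 1 × 12.01 = 12.010 g
% C = 12.010 / 49.010 × 100 = 24.5%

24.5%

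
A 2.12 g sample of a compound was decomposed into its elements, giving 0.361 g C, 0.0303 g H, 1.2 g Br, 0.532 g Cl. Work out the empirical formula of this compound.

C2H2BrCl

n(C) = 0.361/12.01 = 0.03006, n(H) = 0.0303/1.008 = 0.03006, n(Br) = 1.2/79.90 = 0.01502, n(Cl) = 0.532/35.45 = 0.01501
Divide by the smallest (0.01501 mol Cl): C 2.003, H 2.003, Br 1.001, Cl 1.000
Ratio ≈ 2:2:1:1, so the empirical formula is C2H2BrCl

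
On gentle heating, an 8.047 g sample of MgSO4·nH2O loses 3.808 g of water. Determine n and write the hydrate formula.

MgSO4·6H2O

Mass of anhydrous MgSO4 = 8.047 − 3.808 = 4.239 g
mol H2O = 3.808 / 18.02 = 0.2113
Molar mass of MgSO4 = 120.38 g/mol → mol MgSO4 = 4.239 / 120.38 = 0.03521
n = 0.2113 / 0.03521 = 6.00 ≈ 6 → MgSO4·6H2O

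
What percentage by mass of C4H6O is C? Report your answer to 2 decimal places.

Molar mass = 4(12.01) + 6(1.008) + 1(16.00) = 70.088 g/mol
Mass of C per mole = 4 × 12.01 = 48.040 g
% C = 48.040 / 70.088 × 100 = 68.54%

68.54%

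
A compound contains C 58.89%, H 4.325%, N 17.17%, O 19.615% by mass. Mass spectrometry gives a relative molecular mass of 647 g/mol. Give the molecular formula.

Assume 100 g: 58.89 g C, 4.325 g H, 17.17 g N, 19.615 g O.
n(C) = 58.89/12.01 = 4.903, n(H) = 4.325/1.008 = 4.291, n(N) = 17.17/14.01 = 1.226, n(O) = 19.615/16.00 = 1.226
Ratios (÷ 1.226): C 4.001, H 3.501, N 1.000, O 1.000
Scaling by 2: C 8.00, H 7.00, N 2.00, O 2.00 → C8H7N2O2
Empirical-formula mass = 163.16 g/mol
n = 647 / 163.16 = 3.97 ≈ 4
Molecular formula = (C8H7N2O2)×4 = C32H28N8O8

C32H28N8O8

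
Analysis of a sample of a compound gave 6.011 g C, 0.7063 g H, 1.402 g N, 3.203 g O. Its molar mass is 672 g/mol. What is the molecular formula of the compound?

C: 6.011 g ÷ 12.01 g/mol = 0.5005 mol
H: 0.7063 g ÷ 1.008 g/mol = 0.7007 mol
N: 1.402 g ÷ 14.01 g/mol = 0.1001 mol
O: 3.203 g ÷ 16.00 g/mol = 0.2002 mol
Ratios (÷ 0.1001): C 5.001, H 7.002, N 1.000, O 2.000
≈ 5:7:1:2 → C5H7NO2
Empirical-formula mass = 113.12 g/mol
n = 672 / 113.12 = 5.94 ≈ 6
Molecular formula = (C5H7NO2)×6 = C30H42N6O12

C30H42N6O12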